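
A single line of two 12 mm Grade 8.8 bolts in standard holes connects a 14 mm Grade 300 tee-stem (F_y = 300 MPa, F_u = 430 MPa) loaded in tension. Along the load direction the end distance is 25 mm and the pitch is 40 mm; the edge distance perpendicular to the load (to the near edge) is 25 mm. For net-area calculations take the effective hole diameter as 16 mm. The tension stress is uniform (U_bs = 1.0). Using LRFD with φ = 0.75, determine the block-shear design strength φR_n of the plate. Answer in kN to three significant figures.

188 kN

Shear plane L_v = 25 + 1·40 = 65 mm; A_gv = 65 × 14 = 910 mm².
A_nv = (65 − 1.5·16) × 14 = 574 mm².
A_nt = (25 − 0.5·16) × 14 = 238 mm².
0.6 F_u A_nv = 148.1 kN; 0.6 F_y A_gv = 163.8 kN → shear rupture governs the shear term.
R_n = 148.1 + 1.0 × 430 × 238 / 1000 = 250.4 kN.
Design strength φR_n = 0.75 × 250.4 = 188 kN.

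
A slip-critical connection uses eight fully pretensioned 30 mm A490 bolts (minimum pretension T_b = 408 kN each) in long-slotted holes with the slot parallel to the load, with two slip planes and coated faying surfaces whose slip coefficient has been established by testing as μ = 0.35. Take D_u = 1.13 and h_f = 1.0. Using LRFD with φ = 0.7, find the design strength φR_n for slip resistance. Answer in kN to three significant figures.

1810 kN

R_n = μ · D_u · h_f · T_b · n_s · n_b = 0.35 × 1.13 × 1.0 × 408 × 2 × 8 = 2582 kN.
Design strength φR_n = 0.7 × 2582 = 1810 kN.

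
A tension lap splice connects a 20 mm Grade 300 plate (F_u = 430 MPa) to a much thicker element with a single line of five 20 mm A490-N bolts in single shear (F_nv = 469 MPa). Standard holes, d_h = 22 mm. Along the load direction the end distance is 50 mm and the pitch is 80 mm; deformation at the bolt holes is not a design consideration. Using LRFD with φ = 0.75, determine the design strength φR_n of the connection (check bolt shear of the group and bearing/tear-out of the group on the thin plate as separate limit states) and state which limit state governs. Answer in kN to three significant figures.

Bolt shear: A_b = π·20²/4 = 314.2 mm²; R_n = 469 × 314.2 × 5 × 1 / 1000 = 736.7 kN → 0.75 × 736.7 = 553 kN.
Bearing (1.5 l_c t F_u ≤ 3.0 d t F_u): upper limit = 3.0·20·20·430 / 1000 = 516 kN.
  Edge l_c = 50 − 22/2 = 39 → r_n = 503.1 kN; interior l_c = 80 − 22 = 58 → r_n = 516 kN.
  R_n,bearing = 1·503.1 + 4·516 = 2567 kN → 0.75 × 2567 = 1930 kN.
Bolt shear governs: 553 kN.

553 kN (bolt shear governs)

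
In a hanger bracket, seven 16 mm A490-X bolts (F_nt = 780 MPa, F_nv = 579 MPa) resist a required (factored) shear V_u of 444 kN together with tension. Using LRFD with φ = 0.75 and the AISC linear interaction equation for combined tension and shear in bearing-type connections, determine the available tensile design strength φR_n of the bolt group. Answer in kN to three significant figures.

A_b = π·16²/4 = 201.1 mm²; f_rv = 444 × 1000 / (7 × 201.1) = 315.5 MPa.
F'_nt = 1.3 F_nt − (F_nt / φF_nv) f_rv = 1.3·780 − (780/(0.75·579))·315.5 = 447.4 MPa, capped at F_nt → F'_nt = 447.4 MPa.
R_n = F'_nt · A_b · n = 447.4 × 201.1 × 7 / 1000 = 629.6 kN.
Design strength φR_n = 0.75 × 629.6 = 472 kN.

472 kN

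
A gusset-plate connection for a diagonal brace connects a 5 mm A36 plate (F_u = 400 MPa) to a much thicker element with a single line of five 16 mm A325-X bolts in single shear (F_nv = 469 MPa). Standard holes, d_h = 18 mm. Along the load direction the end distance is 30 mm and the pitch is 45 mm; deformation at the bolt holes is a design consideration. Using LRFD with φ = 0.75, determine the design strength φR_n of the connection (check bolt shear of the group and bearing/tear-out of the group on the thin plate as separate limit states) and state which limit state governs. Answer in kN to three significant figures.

Bolt shear: A_b = π·16²/4 = 201.1 mm²; R_n = 469 × 201.1 × 5 × 1 / 1000 = 471.5 kN → 0.75 × 471.5 = 354 kN.
Bearing (1.2 l_c t F_u ≤ 2.4 d t F_u): upper limit = 2.4·16·5·400 / 1000 = 76.8 kN.
  Edge l_c = 30 − 18/2 = 21 → r_n = 50.4 kN; interior l_c = 45 − 18 = 27 → r_n = 64.8 kN.
  R_n,bearing = 1·50.4 + 4·64.8 = 309.6 kN → 0.75 × 309.6 = 232 kN.
Bearing governs: 232 kN.

232 kN (bearing governs)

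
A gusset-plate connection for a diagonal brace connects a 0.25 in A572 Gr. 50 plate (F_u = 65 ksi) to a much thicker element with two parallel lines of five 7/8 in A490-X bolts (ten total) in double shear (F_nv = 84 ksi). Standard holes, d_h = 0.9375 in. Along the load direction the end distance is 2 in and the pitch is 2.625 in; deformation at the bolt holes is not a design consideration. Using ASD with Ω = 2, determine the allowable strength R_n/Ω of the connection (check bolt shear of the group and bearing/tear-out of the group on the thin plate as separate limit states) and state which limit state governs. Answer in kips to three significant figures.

202 kips (bearing governs)

Bolt shear: A_b = π·0.875²/4 = 0.6013 in²; R_n = 84 × 0.6013 × 10 × 2 = 1010 kips → 1010 / 2 = 505 kips.
Bearing (1.5 l_c t F_u ≤ 3.0 d t F_u): upper limit = 3.0·0.875·0.25·65 = 42.66 kips.
  Edge l_c = 2 − 0.9375/2 = 1.531 → r_n = 37.32 kips; interior l_c = 2.625 − 0.9375 = 1.688 → r_n = 41.13 kips.
  R_n,bearing = 2·37.32 + 8·41.13 = 403.7 kips → 403.7 / 2 = 202 kips.
Bearing governs: 202 kips.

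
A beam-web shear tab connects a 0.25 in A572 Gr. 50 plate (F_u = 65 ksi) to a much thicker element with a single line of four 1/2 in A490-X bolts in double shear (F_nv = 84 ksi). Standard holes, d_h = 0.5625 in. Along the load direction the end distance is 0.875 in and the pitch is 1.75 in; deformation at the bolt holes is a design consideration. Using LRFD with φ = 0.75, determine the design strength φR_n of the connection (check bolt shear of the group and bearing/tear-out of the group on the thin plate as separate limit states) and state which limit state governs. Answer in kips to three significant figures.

Bolt shear: A_b = π·0.5²/4 = 0.1963 in²; R_n = 84 × 0.1963 × 4 × 2 = 131.9 kips → 0.75 × 131.9 = 99 kips.
Bearing (1.2 l_c t F_u ≤ 2.4 d t F_u): upper limit = 2.4·0.5·0.25·65 = 19.5 kips.
  Edge l_c = 0.875 − 0.5625/2 = 0.5938 → r_n = 11.58 kips; interior l_c = 1.75 − 0.5625 = 1.188 → r_n = 19.5 kips.
  R_n,bearing = 1·11.58 + 3·19.5 = 70.08 kips → 0.75 × 70.08 = 52.6 kips.
Bearing governs: 52.6 kips.

52.6 kips (bearing governs)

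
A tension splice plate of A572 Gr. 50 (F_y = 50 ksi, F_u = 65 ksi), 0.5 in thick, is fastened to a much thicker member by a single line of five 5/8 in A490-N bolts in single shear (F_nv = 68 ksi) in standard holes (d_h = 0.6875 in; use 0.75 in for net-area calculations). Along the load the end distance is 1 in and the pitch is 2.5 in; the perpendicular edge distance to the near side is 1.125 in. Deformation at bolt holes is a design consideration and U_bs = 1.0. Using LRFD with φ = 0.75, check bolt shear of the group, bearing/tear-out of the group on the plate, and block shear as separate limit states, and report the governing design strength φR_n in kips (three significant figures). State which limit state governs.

78.2 kips (bolt shear governs)

Bolt shear: A_b = π·0.625²/4 = 0.3068 in²; R_n = 68 × 0.3068 × 5 × 1 = 104.3 kips → 0.75 × 104.3 = 78.2 kips.
Bearing: edge l_c = 0.6562, r_n = 25.59 kips; interior l_c = 1.812, r_n = 48.75 kips; R_n = 25.59 + 4·48.75 = 220.6 kips → 165 kips.
Block shear: A_gv = 5.5, A_nv = 3.812, A_nt = 0.375 in²; R_n = min(0.6F_uA_nv, 0.6F_yA_gv) + U_bs·F_u·A_nt = 173.1 kips → 130 kips.
Bolt shear governs: 78.2 kips.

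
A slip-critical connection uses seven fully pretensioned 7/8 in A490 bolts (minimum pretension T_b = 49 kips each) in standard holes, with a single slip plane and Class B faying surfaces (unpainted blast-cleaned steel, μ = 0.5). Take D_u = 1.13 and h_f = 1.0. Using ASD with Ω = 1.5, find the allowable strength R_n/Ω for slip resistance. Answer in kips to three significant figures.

R_n = μ · D_u · h_f · T_b · n_s · n_b = 0.5 × 1.13 × 1.0 × 49 × 1 × 7 = 193.8 kips.
Allowable strength R_n/Ω = 193.8 / 1.5 = 129 kips.

129 kips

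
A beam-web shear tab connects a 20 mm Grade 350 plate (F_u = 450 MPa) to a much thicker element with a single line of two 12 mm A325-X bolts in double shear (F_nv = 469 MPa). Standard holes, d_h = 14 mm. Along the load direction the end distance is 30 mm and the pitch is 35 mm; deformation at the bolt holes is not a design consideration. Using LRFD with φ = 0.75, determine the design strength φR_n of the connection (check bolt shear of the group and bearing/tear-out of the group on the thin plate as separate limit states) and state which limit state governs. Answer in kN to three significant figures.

159 kN (bolt shear governs)

Bolt shear: A_b = π·12²/4 = 113.1 mm²; R_n = 469 × 113.1 × 2 × 2 / 1000 = 212.2 kN → 0.75 × 212.2 = 159 kN.
Bearing (1.5 l_c t F_u ≤ 3.0 d t F_u): upper limit = 3.0·12·20·450 / 1000 = 324 kN.
  Edge l_c = 30 − 14/2 = 23 → r_n = 310.5 kN; interior l_c = 35 − 14 = 21 → r_n = 283.5 kN.
  R_n,bearing = 1·310.5 + 1·283.5 = 594 kN → 0.75 × 594 = 446 kN.
Bolt shear governs: 159 kN.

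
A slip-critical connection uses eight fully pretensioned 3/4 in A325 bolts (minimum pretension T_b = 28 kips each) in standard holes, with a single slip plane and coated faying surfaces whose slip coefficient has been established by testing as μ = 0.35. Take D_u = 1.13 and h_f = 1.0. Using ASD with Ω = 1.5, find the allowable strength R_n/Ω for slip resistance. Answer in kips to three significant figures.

59.1 kips

R_n = μ · D_u · h_f · T_b · n_s · n_b = 0.35 × 1.13 × 1.0 × 28 × 1 × 8 = 88.59 kips.
Allowable strength R_n/Ω = 88.59 / 1.5 = 59.1 kips.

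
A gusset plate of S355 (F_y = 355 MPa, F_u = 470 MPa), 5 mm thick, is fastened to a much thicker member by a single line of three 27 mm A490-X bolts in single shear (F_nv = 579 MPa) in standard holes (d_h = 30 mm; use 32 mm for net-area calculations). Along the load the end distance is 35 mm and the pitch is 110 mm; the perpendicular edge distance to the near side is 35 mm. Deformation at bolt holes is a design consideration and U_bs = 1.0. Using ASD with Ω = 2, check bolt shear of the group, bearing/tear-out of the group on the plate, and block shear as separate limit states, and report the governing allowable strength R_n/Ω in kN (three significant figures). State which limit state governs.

146 kN (block shear governs)

Bolt shear: A_b = π·27²/4 = 572.6 mm²; R_n = 579 × 572.6 × 3 × 1 / 1000 = 994.5 kN → 994.5 / 2 = 497 kN.
Bearing: edge l_c = 20, r_n = 56.4 kN; interior l_c = 80, r_n = 152.3 kN; R_n = 56.4 + 2·152.3 = 361 kN → 180 kN.
Block shear: A_gv = 1275, A_nv = 875, A_nt = 95 mm²; R_n = min(0.6F_uA_nv, 0.6F_yA_gv) + U_bs·F_u·A_nt = 291.4 kN → 146 kN.
Block shear governs: 146 kN.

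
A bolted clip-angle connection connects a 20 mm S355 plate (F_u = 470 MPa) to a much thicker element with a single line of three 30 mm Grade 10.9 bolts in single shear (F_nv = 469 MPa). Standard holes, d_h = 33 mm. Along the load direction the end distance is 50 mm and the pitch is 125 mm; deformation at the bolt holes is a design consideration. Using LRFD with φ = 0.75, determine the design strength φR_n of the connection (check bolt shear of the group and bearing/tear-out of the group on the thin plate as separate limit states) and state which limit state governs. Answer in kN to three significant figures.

746 kN (bolt shear governs)

Bolt shear: A_b = π·30²/4 = 706.9 mm²; R_n = 469 × 706.9 × 3 × 1 / 1000 = 994.5 kN → 0.75 × 994.5 = 746 kN.
Bearing (1.2 l_c t F_u ≤ 2.4 d t F_u): upper limit = 2.4·30·20·470 / 1000 = 676.8 kN.
  Edge l_c = 50 − 33/2 = 33.5 → r_n = 377.9 kN; interior l_c = 125 − 33 = 92 → r_n = 676.8 kN.
  R_n,bearing = 1·377.9 + 2·676.8 = 1731 kN → 0.75 × 1731 = 1300 kN.
Bolt shear governs: 746 kN.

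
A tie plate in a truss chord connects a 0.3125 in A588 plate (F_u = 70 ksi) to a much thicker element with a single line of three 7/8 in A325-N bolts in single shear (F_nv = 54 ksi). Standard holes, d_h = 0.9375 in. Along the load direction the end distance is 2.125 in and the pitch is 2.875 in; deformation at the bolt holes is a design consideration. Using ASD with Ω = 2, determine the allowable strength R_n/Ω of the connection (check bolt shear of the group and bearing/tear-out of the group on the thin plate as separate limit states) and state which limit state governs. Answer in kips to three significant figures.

Bolt shear: A_b = π·0.875²/4 = 0.6013 in²; R_n = 54 × 0.6013 × 3 × 1 = 97.41 kips → 97.41 / 2 = 48.7 kips.
Bearing (1.2 l_c t F_u ≤ 2.4 d t F_u): upper limit = 2.4·0.875·0.3125·70 = 45.94 kips.
  Edge l_c = 2.125 − 0.9375/2 = 1.656 → r_n = 43.48 kips; interior l_c = 2.875 − 0.9375 = 1.938 → r_n = 45.94 kips.
  R_n,bearing = 1·43.48 + 2·45.94 = 135.4 kips → 135.4 / 2 = 67.7 kips.
Bolt shear governs: 48.7 kips.

48.7 kips (bolt shear governs)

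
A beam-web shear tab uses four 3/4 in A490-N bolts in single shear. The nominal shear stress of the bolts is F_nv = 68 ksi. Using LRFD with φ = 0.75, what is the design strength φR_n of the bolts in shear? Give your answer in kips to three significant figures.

90.1 kips

A_b = π × 0.75² / 4 = 0.4418 in².
R_n = F_nv · A_b · n · n_s = 68 × 0.4418 × 4 × 1 = 120.2 kips.
Design strength φR_n = 0.75 × 120.2 = 90.1 kips.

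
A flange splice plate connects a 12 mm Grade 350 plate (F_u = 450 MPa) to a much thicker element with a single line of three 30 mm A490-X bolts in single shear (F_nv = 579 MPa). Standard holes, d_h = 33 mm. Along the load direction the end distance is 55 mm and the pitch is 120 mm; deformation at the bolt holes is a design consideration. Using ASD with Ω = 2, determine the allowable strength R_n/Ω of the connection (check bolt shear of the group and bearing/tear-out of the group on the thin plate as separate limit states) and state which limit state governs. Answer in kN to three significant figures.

Bolt shear: A_b = π·30²/4 = 706.9 mm²; R_n = 579 × 706.9 × 3 × 1 / 1000 = 1228 kN → 1228 / 2 = 614 kN.
Bearing (1.2 l_c t F_u ≤ 2.4 d t F_u): upper limit = 2.4·30·12·450 / 1000 = 388.8 kN.
  Edge l_c = 55 − 33/2 = 38.5 → r_n = 249.5 kN; interior l_c = 120 − 33 = 87 → r_n = 388.8 kN.
  R_n,bearing = 1·249.5 + 2·388.8 = 1027 kN → 1027 / 2 = 514 kN.
Bearing governs: 514 kN.

514 kN (bearing governs)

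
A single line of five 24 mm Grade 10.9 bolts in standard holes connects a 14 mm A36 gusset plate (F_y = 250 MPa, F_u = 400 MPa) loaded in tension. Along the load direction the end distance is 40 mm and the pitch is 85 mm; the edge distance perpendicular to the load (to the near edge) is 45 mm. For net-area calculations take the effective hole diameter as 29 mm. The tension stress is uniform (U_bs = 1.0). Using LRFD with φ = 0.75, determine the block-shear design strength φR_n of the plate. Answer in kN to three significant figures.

727 kN

Shear plane L_v = 40 + 4·85 = 380 mm; A_gv = 380 × 14 = 5320 mm².
A_nv = (380 − 4.5·29) × 14 = 3493 mm².
A_nt = (45 − 0.5·29) × 14 = 427 mm².
0.6 F_u A_nv = 838.3 kN; 0.6 F_y A_gv = 798 kN → shear yielding governs the shear term.
R_n = 798 + 1.0 × 400 × 427 / 1000 = 968.8 kN.
Design strength φR_n = 0.75 × 968.8 = 727 kN.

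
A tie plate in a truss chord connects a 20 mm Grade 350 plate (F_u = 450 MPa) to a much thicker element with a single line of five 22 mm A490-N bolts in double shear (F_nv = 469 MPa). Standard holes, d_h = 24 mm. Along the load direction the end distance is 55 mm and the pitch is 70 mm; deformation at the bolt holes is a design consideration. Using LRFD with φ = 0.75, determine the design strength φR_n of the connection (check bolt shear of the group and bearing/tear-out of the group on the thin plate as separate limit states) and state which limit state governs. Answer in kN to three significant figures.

Bolt shear: A_b = π·22²/4 = 380.1 mm²; R_n = 469 × 380.1 × 5 × 2 / 1000 = 1783 kN → 0.75 × 1783 = 1340 kN.
Bearing (1.2 l_c t F_u ≤ 2.4 d t F_u): upper limit = 2.4·22·20·450 / 1000 = 475.2 kN.
  Edge l_c = 55 − 24/2 = 43 → r_n = 464.4 kN; interior l_c = 70 − 24 = 46 → r_n = 475.2 kN.
  R_n,bearing = 1·464.4 + 4·475.2 = 2365 kN → 0.75 × 2365 = 1770 kN.
Bolt shear governs: 1340 kN.

1340 kN (bolt shear governs)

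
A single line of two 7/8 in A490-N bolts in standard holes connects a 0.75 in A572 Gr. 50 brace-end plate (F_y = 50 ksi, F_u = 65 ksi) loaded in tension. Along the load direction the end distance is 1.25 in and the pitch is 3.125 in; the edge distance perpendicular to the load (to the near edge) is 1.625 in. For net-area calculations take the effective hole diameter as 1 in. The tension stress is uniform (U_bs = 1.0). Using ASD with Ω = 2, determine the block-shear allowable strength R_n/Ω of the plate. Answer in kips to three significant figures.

69.5 kips

Shear plane L_v = 1.25 + 1·3.125 = 4.375 in; A_gv = 4.375 × 0.75 = 3.281 in².
A_nv = (4.375 − 1.5·1) × 0.75 = 2.156 in².
A_nt = (1.625 − 0.5·1) × 0.75 = 0.8438 in².
0.6 F_u A_nv = 84.09 kips; 0.6 F_y A_gv = 98.44 kips → shear rupture governs the shear term.
R_n = 84.09 + 1.0 × 65 × 0.8438 = 138.9 kips.
Allowable strength R_n/Ω = 138.9 / 2 = 69.5 kips.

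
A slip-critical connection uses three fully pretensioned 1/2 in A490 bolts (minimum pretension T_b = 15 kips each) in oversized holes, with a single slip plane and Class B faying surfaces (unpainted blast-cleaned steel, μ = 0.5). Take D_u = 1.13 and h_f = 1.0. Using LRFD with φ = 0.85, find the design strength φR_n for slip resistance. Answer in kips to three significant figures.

21.6 kips

R_n = μ · D_u · h_f · T_b · n_s · n_b = 0.5 × 1.13 × 1.0 × 15 × 1 × 3 = 25.42 kips.
Design strength φR_n = 0.85 × 25.42 = 21.6 kips.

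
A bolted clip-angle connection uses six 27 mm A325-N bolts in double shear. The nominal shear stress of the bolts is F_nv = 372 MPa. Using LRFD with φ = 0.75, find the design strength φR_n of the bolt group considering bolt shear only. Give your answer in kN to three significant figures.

A_b = π × 27² / 4 = 572.6 mm².
R_n = F_nv · A_b · n · n_s = 372 × 572.6 × 6 × 2 / 1000 = 2556 kN.
Design strength φR_n = 0.75 × 2556 = 1920 kN.

1920 kN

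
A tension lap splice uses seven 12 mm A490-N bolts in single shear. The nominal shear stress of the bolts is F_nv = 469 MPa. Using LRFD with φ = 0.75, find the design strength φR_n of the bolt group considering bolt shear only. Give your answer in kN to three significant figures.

278 kN

A_b = π × 12² / 4 = 113.1 mm².
R_n = F_nv · A_b · n · n_s = 469 × 113.1 × 7 × 1 / 1000 = 371.3 kN.
Design strength φR_n = 0.75 × 371.3 = 278 kN.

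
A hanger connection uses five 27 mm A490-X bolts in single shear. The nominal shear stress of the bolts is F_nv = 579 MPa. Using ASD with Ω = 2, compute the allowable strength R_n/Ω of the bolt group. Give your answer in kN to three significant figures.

829 kN

A_b = π × 27² / 4 = 572.6 mm².
R_n = F_nv · A_b · n · n_s = 579 × 572.6 × 5 × 1 / 1000 = 1658 kN.
Allowable strength R_n/Ω = 1658 / 2 = 829 kN.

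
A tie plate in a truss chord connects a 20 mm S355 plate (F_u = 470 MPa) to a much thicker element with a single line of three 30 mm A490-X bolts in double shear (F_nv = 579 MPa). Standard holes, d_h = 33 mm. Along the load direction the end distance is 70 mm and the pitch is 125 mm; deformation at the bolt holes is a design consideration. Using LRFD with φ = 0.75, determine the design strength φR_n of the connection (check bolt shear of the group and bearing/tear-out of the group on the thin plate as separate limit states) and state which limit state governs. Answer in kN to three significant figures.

Bolt shear: A_b = π·30²/4 = 706.9 mm²; R_n = 579 × 706.9 × 3 × 2 / 1000 = 2456 kN → 0.75 × 2456 = 1840 kN.
Bearing (1.2 l_c t F_u ≤ 2.4 d t F_u): upper limit = 2.4·30·20·470 / 1000 = 676.8 kN.
  Edge l_c = 70 − 33/2 = 53.5 → r_n = 603.5 kN; interior l_c = 125 − 33 = 92 → r_n = 676.8 kN.
  R_n,bearing = 1·603.5 + 2·676.8 = 1957 kN → 0.75 × 1957 = 1470 kN.
Bearing governs: 1470 kN.

1470 kN (bearing governs)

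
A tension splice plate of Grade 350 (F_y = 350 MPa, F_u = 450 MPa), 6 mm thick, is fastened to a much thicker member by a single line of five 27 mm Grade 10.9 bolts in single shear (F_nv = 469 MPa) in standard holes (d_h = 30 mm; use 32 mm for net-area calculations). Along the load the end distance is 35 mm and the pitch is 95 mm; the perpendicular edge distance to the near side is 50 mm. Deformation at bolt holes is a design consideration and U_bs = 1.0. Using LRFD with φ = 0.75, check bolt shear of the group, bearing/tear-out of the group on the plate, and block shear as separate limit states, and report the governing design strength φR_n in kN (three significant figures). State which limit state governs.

398 kN (block shear governs)

Bolt shear: A_b = π·27²/4 = 572.6 mm²; R_n = 469 × 572.6 × 5 × 1 / 1000 = 1343 kN → 0.75 × 1343 = 1010 kN.
Bearing: edge l_c = 20, r_n = 64.8 kN; interior l_c = 65, r_n = 175 kN; R_n = 64.8 + 4·175 = 764.6 kN → 573 kN.
Block shear: A_gv = 2490, A_nv = 1626, A_nt = 204 mm²; R_n = min(0.6F_uA_nv, 0.6F_yA_gv) + U_bs·F_u·A_nt = 530.8 kN → 398 kN.
Block shear governs: 398 kN.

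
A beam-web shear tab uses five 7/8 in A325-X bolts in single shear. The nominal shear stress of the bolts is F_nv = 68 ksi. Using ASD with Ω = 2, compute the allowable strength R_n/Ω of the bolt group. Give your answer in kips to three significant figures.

102 kips

A_b = π × 0.875² / 4 = 0.6013 in².
R_n = F_nv · A_b · n · n_s = 68 × 0.6013 × 5 × 1 = 204.4 kips.
Allowable strength R_n/Ω = 204.4 / 2 = 102 kips.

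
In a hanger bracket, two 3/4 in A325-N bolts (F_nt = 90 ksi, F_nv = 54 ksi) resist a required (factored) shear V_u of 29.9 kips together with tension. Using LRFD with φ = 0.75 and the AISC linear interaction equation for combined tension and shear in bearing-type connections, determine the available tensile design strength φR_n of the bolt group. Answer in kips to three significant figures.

27.7 kips

A_b = π·0.75²/4 = 0.4418 in²; f_rv = 29.9 / (2 × 0.4418) = 33.84 ksi.
F'_nt = 1.3 F_nt − (F_nt / φF_nv) f_rv = 1.3·90 − (90/(0.75·54))·33.84 = 41.8 ksi, capped at F_nt → F'_nt = 41.8 ksi.
R_n = F'_nt · A_b · n = 41.8 × 0.4418 × 2 = 36.93 kips.
Design strength φR_n = 0.75 × 36.93 = 27.7 kips.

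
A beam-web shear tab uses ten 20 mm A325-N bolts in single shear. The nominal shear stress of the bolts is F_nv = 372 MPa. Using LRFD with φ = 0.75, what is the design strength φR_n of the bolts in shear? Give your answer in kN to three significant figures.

A_b = π × 20² / 4 = 314.2 mm².
R_n = F_nv · A_b · n · n_s = 372 × 314.2 × 10 × 1 / 1000 = 1169 kN.
Design strength φR_n = 0.75 × 1169 = 877 kN.

877 kN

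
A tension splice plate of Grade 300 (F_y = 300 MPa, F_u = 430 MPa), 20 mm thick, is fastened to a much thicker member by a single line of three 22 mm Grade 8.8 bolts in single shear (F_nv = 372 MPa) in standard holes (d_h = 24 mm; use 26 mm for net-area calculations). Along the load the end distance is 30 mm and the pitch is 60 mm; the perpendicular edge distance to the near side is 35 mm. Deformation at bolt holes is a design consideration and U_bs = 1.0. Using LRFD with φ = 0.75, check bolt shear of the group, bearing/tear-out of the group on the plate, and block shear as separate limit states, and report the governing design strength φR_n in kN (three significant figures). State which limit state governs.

318 kN (bolt shear governs)

Bolt shear: A_b = π·22²/4 = 380.1 mm²; R_n = 372 × 380.1 × 3 × 1 / 1000 = 424.2 kN → 0.75 × 424.2 = 318 kN.
Bearing: edge l_c = 18, r_n = 185.8 kN; interior l_c = 36, r_n = 371.5 kN; R_n = 185.8 + 2·371.5 = 928.8 kN → 697 kN.
Block shear: A_gv = 3000, A_nv = 1700, A_nt = 440 mm²; R_n = min(0.6F_uA_nv, 0.6F_yA_gv) + U_bs·F_u·A_nt = 627.8 kN → 471 kN.
Bolt shear governs: 318 kN.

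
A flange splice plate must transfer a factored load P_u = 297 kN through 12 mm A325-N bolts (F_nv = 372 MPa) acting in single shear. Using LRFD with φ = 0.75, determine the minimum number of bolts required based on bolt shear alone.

10 bolts

A_b = π·12²/4 = 113.1 mm².
Per-bolt design strength φR_n = 0.75 × 372 × 113.1 × 1 / 1000 = 31.55 kN.
n ≥ 297 / 31.55 = 9.412 → use 10 bolts.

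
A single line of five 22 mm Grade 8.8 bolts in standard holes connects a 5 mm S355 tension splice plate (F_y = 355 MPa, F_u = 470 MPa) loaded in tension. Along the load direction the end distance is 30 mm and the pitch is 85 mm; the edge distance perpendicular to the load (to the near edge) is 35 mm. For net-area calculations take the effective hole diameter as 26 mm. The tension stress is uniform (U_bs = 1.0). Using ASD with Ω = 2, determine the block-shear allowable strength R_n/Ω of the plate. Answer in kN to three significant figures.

204 kN

Shear plane L_v = 30 + 4·85 = 370 mm; A_gv = 370 × 5 = 1850 mm².
A_nv = (370 − 4.5·26) × 5 = 1265 mm².
A_nt = (35 − 0.5·26) × 5 = 110 mm².
0.6 F_u A_nv = 356.7 kN; 0.6 F_y A_gv = 394.1 kN → shear rupture governs the shear term.
R_n = 356.7 + 1.0 × 470 × 110 / 1000 = 408.4 kN.
Allowable strength R_n/Ω = 408.4 / 2 = 204 kN.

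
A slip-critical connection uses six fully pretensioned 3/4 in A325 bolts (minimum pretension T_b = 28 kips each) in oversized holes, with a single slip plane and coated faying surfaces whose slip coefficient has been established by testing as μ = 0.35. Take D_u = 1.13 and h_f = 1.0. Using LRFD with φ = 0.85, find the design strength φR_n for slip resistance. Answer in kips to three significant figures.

56.5 kips

R_n = μ · D_u · h_f · T_b · n_s · n_b = 0.35 × 1.13 × 1.0 × 28 × 1 × 6 = 66.44 kips.
Design strength φR_n = 0.85 × 66.44 = 56.5 kips.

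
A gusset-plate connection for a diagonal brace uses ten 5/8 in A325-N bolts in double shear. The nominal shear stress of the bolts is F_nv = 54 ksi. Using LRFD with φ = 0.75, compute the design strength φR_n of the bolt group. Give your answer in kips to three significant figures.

A_b = π × 0.625² / 4 = 0.3068 in².
R_n = F_nv · A_b · n · n_s = 54 × 0.3068 × 10 × 2 = 331.3 kips.
Design strength φR_n = 0.75 × 331.3 = 249 kips.

249 kips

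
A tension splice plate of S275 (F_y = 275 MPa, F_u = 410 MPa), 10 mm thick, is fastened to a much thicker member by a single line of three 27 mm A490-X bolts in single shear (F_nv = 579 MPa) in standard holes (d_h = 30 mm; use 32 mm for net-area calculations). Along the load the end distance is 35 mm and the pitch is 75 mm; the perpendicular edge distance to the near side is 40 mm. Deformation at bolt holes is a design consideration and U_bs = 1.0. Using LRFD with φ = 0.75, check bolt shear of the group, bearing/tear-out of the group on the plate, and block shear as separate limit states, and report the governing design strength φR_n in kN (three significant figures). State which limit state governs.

268 kN (block shear governs)

Bolt shear: A_b = π·27²/4 = 572.6 mm²; R_n = 579 × 572.6 × 3 × 1 / 1000 = 994.5 kN → 0.75 × 994.5 = 746 kN.
Bearing: edge l_c = 20, r_n = 98.4 kN; interior l_c = 45, r_n = 221.4 kN; R_n = 98.4 + 2·221.4 = 541.2 kN → 406 kN.
Block shear: A_gv = 1850, A_nv = 1050, A_nt = 240 mm²; R_n = min(0.6F_uA_nv, 0.6F_yA_gv) + U_bs·F_u·A_nt = 356.7 kN → 268 kN.
Block shear governs: 268 kN.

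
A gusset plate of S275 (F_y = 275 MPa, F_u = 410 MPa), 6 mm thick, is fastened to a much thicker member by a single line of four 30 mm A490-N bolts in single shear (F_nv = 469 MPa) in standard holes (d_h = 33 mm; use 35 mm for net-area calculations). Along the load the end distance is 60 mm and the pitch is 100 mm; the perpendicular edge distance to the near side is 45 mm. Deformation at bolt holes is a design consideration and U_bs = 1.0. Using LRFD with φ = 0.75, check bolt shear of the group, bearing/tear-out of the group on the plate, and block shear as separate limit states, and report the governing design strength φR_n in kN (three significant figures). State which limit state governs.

314 kN (block shear governs)

Bolt shear: A_b = π·30²/4 = 706.9 mm²; R_n = 469 × 706.9 × 4 × 1 / 1000 = 1326 kN → 0.75 × 1326 = 995 kN.
Bearing: edge l_c = 43.5, r_n = 128.4 kN; interior l_c = 67, r_n = 177.1 kN; R_n = 128.4 + 3·177.1 = 659.8 kN → 495 kN.
Block shear: A_gv = 2160, A_nv = 1425, A_nt = 165 mm²; R_n = min(0.6F_uA_nv, 0.6F_yA_gv) + U_bs·F_u·A_nt = 418.2 kN → 314 kN.
Block shear governs: 314 kN.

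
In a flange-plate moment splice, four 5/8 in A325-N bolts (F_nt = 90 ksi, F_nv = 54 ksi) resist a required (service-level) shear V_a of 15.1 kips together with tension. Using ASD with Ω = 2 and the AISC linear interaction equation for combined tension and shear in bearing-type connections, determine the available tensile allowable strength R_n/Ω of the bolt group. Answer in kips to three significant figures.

A_b = π·0.625²/4 = 0.3068 in²; f_rv = 15.1 / (4 × 0.3068) = 12.3 ksi.
F'_nt = 1.3 F_nt − (Ω F_nt / F_nv) f_rv = 1.3·90 − (2·90/54)·12.3 = 75.98 ksi, capped at F_nt → F'_nt = 75.98 ksi.
R_n = F'_nt · A_b · n = 75.98 × 0.3068 × 4 = 93.25 kips.
Allowable strength R_n/Ω = 93.25 / 2 = 46.6 kips.

46.6 kips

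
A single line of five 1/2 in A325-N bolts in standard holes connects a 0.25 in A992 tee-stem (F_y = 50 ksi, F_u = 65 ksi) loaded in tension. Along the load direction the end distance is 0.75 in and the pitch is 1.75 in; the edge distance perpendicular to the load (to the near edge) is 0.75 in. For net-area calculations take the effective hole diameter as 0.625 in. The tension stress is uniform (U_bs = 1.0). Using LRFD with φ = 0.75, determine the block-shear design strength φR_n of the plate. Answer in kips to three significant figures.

Shear plane L_v = 0.75 + 4·1.75 = 7.75 in; A_gv = 7.75 × 0.25 = 1.938 in².
A_nv = (7.75 − 4.5·0.625) × 0.25 = 1.234 in².
A_nt = (0.75 − 0.5·0.625) × 0.25 = 0.1094 in².
0.6 F_u A_nv = 48.14 kips; 0.6 F_y A_gv = 58.12 kips → shear rupture governs the shear term.
R_n = 48.14 + 1.0 × 65 × 0.1094 = 55.25 kips.
Design strength φR_n = 0.75 × 55.25 = 41.4 kips.

41.4 kips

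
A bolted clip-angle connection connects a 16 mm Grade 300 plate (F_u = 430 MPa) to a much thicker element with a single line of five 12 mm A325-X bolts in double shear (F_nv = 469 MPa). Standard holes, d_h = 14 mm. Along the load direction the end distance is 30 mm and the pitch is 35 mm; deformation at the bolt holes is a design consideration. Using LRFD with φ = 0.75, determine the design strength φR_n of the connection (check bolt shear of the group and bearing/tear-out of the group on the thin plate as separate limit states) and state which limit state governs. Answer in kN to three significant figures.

Bolt shear: A_b = π·12²/4 = 113.1 mm²; R_n = 469 × 113.1 × 5 × 2 / 1000 = 530.4 kN → 0.75 × 530.4 = 398 kN.
Bearing (1.2 l_c t F_u ≤ 2.4 d t F_u): upper limit = 2.4·12·16·430 / 1000 = 198.1 kN.
  Edge l_c = 30 − 14/2 = 23 → r_n = 189.9 kN; interior l_c = 35 − 14 = 21 → r_n = 173.4 kN.
  R_n,bearing = 1·189.9 + 4·173.4 = 883.4 kN → 0.75 × 883.4 = 663 kN.
Bolt shear governs: 398 kN.

398 kN (bolt shear governs)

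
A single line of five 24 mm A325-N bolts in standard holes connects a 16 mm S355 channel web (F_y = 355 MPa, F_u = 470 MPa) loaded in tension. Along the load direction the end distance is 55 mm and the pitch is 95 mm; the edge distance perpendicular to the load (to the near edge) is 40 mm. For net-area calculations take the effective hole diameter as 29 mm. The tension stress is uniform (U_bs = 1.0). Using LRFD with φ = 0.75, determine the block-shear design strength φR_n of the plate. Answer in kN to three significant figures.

1170 kN

Shear plane L_v = 55 + 4·95 = 435 mm; A_gv = 435 × 16 = 6960 mm².
A_nv = (435 − 4.5·29) × 16 = 4872 mm².
A_nt = (40 − 0.5·29) × 16 = 408 mm².
0.6 F_u A_nv = 1374 kN; 0.6 F_y A_gv = 1482 kN → shear rupture governs the shear term.
R_n = 1374 + 1.0 × 470 × 408 / 1000 = 1566 kN.
Design strength φR_n = 0.75 × 1566 = 1170 kN.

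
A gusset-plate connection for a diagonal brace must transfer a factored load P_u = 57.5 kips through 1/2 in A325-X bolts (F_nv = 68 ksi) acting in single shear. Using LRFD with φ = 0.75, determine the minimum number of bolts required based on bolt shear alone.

A_b = π·0.5²/4 = 0.1963 in².
Per-bolt design strength φR_n = 0.75 × 68 × 0.1963 × 1 = 10.01 kips.
n ≥ 57.5 / 10.01 = 5.742 → use 6 bolts.

6 bolts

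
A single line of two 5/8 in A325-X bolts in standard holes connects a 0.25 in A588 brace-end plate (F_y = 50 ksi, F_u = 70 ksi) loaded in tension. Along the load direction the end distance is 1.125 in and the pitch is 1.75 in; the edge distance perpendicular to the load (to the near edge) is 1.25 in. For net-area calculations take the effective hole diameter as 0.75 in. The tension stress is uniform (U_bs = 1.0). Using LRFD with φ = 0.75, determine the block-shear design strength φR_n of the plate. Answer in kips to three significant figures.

Shear plane L_v = 1.125 + 1·1.75 = 2.875 in; A_gv = 2.875 × 0.25 = 0.7188 in².
A_nv = (2.875 − 1.5·0.75) × 0.25 = 0.4375 in².
A_nt = (1.25 − 0.5·0.75) × 0.25 = 0.2188 in².
0.6 F_u A_nv = 18.38 kips; 0.6 F_y A_gv = 21.56 kips → shear rupture governs the shear term.
R_n = 18.38 + 1.0 × 70 × 0.2188 = 33.69 kips.
Design strength φR_n = 0.75 × 33.69 = 25.3 kips.

25.3 kips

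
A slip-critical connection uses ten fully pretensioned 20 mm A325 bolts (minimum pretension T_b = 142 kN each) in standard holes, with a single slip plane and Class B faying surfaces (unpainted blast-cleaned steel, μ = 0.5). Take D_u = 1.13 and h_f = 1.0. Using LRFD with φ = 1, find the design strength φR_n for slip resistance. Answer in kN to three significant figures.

802 kN

R_n = μ · D_u · h_f · T_b · n_s · n_b = 0.5 × 1.13 × 1.0 × 142 × 1 × 10 = 802.3 kN.
Design strength φR_n = 1 × 802.3 = 802 kN.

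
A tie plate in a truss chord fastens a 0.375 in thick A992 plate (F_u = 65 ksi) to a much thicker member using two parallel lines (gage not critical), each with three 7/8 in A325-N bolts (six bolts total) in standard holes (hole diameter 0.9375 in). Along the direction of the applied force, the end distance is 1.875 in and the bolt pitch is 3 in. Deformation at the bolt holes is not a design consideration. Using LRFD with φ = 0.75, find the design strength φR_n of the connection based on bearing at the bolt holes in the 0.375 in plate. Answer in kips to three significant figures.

Per bolt r_n = 1.5 l_c t F_u ≤ 3.0 d t F_u; upper limit = 3.0 × 0.875 × 0.375 × 65 = 63.98 kips.
Edge bolt: l_c = 1.875 − 0.9375/2 = 1.406 in → 1.5 × 1.406 × 0.375 × 65 = 51.42 → r_n = 51.42 kips.
Interior bolts: l_c = 3 − 0.9375 = 2.062 in → 1.5 × 2.062 × 0.375 × 65 = 75.41 → r_n = 63.98 kips.
R_n = 2 × 51.42 + 4 × 63.98 = 358.8 kips.
Design strength φR_n = 0.75 × 358.8 = 269 kips.

269 kips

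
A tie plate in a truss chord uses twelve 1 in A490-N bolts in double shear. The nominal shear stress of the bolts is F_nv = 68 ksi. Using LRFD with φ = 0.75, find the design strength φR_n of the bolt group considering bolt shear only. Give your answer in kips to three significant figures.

A_b = π × 1² / 4 = 0.7854 in².
R_n = F_nv · A_b · n · n_s = 68 × 0.7854 × 12 × 2 = 1282 kips.
Design strength φR_n = 0.75 × 1282 = 961 kips.

961 kips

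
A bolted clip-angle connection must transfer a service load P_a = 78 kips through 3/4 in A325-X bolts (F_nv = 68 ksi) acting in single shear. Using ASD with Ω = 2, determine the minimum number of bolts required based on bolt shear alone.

A_b = π·0.75²/4 = 0.4418 in².
Per-bolt allowable strength R_n/Ω = 68 × 0.4418 × 1 / 2 = 15.02 kips.
n ≥ 78 / 15.02 = 5.193 → use 6 bolts.

6 bolts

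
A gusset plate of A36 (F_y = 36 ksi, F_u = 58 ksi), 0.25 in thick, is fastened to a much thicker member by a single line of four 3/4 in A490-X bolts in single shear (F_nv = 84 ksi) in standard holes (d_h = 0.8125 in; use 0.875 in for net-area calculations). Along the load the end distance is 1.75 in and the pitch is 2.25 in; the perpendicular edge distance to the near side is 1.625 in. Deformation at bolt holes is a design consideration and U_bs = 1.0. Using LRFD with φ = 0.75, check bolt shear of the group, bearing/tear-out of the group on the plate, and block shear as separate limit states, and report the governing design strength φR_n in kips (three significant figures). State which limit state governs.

Bolt shear: A_b = π·0.75²/4 = 0.4418 in²; R_n = 84 × 0.4418 × 4 × 1 = 148.4 kips → 0.75 × 148.4 = 111 kips.
Bearing: edge l_c = 1.344, r_n = 23.38 kips; interior l_c = 1.438, r_n = 25.01 kips; R_n = 23.38 + 3·25.01 = 98.42 kips → 73.8 kips.
Block shear: A_gv = 2.125, A_nv = 1.359, A_nt = 0.2969 in²; R_n = min(0.6F_uA_nv, 0.6F_yA_gv) + U_bs·F_u·A_nt = 63.12 kips → 47.3 kips.
Block shear governs: 47.3 kips.

47.3 kips (block shear governs)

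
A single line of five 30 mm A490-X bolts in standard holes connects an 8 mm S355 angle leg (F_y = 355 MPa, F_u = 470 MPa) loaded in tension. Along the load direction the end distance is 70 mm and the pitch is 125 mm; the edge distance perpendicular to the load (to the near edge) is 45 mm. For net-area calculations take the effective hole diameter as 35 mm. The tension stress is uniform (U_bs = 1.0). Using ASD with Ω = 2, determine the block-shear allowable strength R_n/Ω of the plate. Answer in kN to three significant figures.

517 kN

Shear plane L_v = 70 + 4·125 = 570 mm; A_gv = 570 × 8 = 4560 mm².
A_nv = (570 − 4.5·35) × 8 = 3300 mm².
A_nt = (45 − 0.5·35) × 8 = 220 mm².
0.6 F_u A_nv = 930.6 kN; 0.6 F_y A_gv = 971.3 kN → shear rupture governs the shear term.
R_n = 930.6 + 1.0 × 470 × 220 / 1000 = 1034 kN.
Allowable strength R_n/Ω = 1034 / 2 = 517 kN.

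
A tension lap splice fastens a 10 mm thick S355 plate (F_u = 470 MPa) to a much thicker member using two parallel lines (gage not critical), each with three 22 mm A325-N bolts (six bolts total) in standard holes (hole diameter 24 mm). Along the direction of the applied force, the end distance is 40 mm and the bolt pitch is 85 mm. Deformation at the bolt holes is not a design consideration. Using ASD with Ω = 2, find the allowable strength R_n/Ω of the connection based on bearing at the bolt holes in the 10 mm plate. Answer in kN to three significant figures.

818 kN

Per bolt r_n = 1.5 l_c t F_u ≤ 3.0 d t F_u; upper limit = 3.0 × 22 × 10 × 470 / 1000 = 310.2 kN.
Edge bolt: l_c = 40 − 24/2 = 28 mm → 1.5 × 28 × 10 × 470 / 1000 = 197.4 → r_n = 197.4 kN.
Interior bolts: l_c = 85 − 24 = 61 mm → 1.5 × 61 × 10 × 470 / 1000 = 430.1 → r_n = 310.2 kN.
R_n = 2 × 197.4 + 4 × 310.2 = 1636 kN.
Allowable strength R_n/Ω = 1636 / 2 = 818 kN.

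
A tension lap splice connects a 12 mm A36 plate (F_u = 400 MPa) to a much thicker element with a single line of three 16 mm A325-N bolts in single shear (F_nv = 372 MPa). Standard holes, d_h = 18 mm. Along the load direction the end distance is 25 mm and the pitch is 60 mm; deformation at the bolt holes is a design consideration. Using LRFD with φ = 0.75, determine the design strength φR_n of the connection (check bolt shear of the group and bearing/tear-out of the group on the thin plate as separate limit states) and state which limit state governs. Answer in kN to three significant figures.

Bolt shear: A_b = π·16²/4 = 201.1 mm²; R_n = 372 × 201.1 × 3 × 1 / 1000 = 224.4 kN → 0.75 × 224.4 = 168 kN.
Bearing (1.2 l_c t F_u ≤ 2.4 d t F_u): upper limit = 2.4·16·12·400 / 1000 = 184.3 kN.
  Edge l_c = 25 − 18/2 = 16 → r_n = 92.16 kN; interior l_c = 60 − 18 = 42 → r_n = 184.3 kN.
  R_n,bearing = 1·92.16 + 2·184.3 = 460.8 kN → 0.75 × 460.8 = 346 kN.
Bolt shear governs: 168 kN.

168 kN (bolt shear governs)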